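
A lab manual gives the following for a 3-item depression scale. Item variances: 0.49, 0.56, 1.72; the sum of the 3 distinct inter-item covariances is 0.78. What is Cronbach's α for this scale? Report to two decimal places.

Cronbach's α = 0.54

sum of item variances = 0.49 + 0.56 + 1.72 = 2.77
Sum of distinct covariances = 0.78
total variance = sum of item variances + 2·Σcov = 2.77 + 2 × 0.78 = 4.33
α = (3/2)·(1 − 2.77/4.33) = 0.54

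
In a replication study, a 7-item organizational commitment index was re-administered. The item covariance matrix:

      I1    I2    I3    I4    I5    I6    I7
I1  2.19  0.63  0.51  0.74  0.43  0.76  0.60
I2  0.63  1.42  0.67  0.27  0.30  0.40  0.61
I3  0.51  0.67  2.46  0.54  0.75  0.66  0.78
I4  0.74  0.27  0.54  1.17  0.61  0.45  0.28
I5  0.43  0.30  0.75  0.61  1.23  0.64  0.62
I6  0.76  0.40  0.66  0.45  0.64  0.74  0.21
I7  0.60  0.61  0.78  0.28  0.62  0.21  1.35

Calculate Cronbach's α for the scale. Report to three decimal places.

Σσᵢ² = 2.19 + 1.42 + 2.46 + 1.17 + 1.23 + 0.74 + 1.35 = 10.56
Sum of off-diagonal covariances = 11.46
σ²_T = 10.56 + 2 × 11.46 = 33.48
α = (k/(k−1))·(1 − Σσᵢ²/σ²_T) = (7/6)·(1 − 10.56/33.48) = 0.799

Cronbach's α = 0.799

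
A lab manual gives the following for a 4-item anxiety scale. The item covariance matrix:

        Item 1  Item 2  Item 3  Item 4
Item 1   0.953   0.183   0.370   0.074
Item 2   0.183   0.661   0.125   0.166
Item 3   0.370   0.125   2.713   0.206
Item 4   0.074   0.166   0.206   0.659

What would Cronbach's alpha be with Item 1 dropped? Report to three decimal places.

Remaining items: Item 2, Item 3, Item 4 (k = 3).
sum of item variances = 0.661 + 2.713 + 0.659 = 4.033
σ²_total = 4.033 + 2 × 0.497 = 5.027
α (item deleted) = (3/2)·(1 − 4.033/5.027) = 0.297

Cronbach's alpha = 0.297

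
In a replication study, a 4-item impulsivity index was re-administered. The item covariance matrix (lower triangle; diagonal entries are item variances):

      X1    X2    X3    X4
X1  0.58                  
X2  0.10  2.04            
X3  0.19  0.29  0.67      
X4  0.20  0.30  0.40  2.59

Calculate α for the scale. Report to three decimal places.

Σσ²ᵢ = 0.58 + 2.04 + 0.67 + 2.59 = 5.88
Σ_{i<j} σ_ij = 1.48
Var(T) = 5.88 + 2 × 1.48 = 8.84
α = (k/(k−1))·(1 − Σσ²ᵢ/Var(T)) = (4/3)·(1 − 5.88/8.84) = 0.446

α = 0.446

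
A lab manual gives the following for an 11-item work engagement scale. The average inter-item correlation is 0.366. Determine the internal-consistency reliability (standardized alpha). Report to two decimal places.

Standardized α = k·r̄ / (1 + (k−1)·r̄) = 11 × 0.366 / (1 + 10 × 0.366)
  = 4.0260 / 4.6600 = 0.86

standardized alpha = 0.86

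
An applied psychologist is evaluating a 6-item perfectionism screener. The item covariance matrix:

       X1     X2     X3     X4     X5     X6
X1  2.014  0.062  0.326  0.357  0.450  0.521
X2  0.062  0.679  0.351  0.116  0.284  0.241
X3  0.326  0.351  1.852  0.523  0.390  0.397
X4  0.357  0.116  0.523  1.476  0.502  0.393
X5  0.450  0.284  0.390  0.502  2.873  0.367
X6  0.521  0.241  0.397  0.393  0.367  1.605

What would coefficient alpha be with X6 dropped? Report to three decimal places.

α = 0.538

Remaining items: X1, X2, X3, X4, X5 (k = 5).
Σσᵢ² = 2.014 + 0.679 + 1.852 + 1.476 + 2.873 = 8.894
σ²_total = 8.894 + 2 × 3.361 = 15.616
α (item deleted) = (5/4)·(1 − 8.894/15.616) = 0.538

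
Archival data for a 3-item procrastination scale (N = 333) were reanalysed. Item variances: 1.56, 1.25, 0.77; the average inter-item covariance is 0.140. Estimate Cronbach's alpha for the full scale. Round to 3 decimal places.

α = 0.285

ΣVar(i) = 1.56 + 1.25 + 0.77 = 3.58
Sum of the 3 distinct covariances = 3 × 0.140 = 0.420
Var(T) = ΣVar(i) + 2·Σcov = 3.58 + 2 × 0.420 = 4.420
α = (3/2)·(1 − 3.58/4.420) = 0.285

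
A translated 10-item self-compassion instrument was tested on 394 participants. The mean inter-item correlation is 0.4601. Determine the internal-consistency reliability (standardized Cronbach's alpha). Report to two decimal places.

α = 0.89

Standardized α = k·r̄ / (1 + (k−1)·r̄) = 10 × 0.4601 / (1 + 9 × 0.4601)
  = 4.6010 / 5.1409 = 0.89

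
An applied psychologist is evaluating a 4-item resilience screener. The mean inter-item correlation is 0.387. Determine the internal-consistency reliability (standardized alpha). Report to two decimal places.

Standardized α = k·r̄ / (1 + (k−1)·r̄) = 4 × 0.387 / (1 + 3 × 0.387)
  = 1.5480 / 2.1610 = 0.72

standardized alpha = 0.72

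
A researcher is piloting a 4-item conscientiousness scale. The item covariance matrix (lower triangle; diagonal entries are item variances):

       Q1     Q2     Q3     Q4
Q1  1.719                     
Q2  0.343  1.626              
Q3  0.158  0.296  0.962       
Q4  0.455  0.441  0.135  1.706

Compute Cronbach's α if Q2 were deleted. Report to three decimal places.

Remaining items: Q1, Q3, Q4 (k = 3).
Σσᵢ² = 1.719 + 0.962 + 1.706 = 4.387
σ²_T = 4.387 + 2 × 0.748 = 5.883
α (item deleted) = (3/2)·(1 − 4.387/5.883) = 0.381

Cronbach's α = 0.381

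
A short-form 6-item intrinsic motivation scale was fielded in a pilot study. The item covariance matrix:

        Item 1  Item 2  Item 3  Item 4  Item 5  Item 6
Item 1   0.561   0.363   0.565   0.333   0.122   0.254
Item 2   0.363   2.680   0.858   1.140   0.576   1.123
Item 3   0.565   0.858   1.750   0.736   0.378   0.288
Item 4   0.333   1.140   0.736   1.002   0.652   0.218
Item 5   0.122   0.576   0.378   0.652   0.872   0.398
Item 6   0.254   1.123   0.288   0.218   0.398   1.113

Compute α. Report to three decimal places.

α = 0.801

Σσ²ᵢ = 0.561 + 2.680 + 1.750 + 1.002 + 0.872 + 1.113 = 7.978
Sum of off-diagonal covariances = 8.004
Var(T) = 7.978 + 2 × 8.004 = 23.986
α = (k/(k−1))·(1 − Σσ²ᵢ/Var(T)) = (6/5)·(1 − 7.978/23.986) = 0.801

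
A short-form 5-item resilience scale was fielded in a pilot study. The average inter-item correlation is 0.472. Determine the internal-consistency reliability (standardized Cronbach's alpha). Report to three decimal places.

Standardized α = k·r̄ / (1 + (k−1)·r̄) = 5 × 0.472 / (1 + 4 × 0.472)
  = 2.3600 / 2.8880 = 0.817

standardized Cronbach's alpha = 0.817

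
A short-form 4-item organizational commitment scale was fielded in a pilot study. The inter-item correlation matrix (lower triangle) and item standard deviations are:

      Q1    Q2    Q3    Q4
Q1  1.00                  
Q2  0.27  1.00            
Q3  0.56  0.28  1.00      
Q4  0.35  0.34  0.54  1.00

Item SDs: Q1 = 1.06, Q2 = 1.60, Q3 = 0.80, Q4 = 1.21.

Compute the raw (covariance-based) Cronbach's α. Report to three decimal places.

α = 0.670

Σσ²ᵢ = 1.06² + 1.60² + 0.80² + 1.21² = 5.7877
Covariances σ_ij = r_ij · s_i · s_j:
  σ(Q1,Q2) = 0.27 × 1.06 × 1.60 = 0.4579
  σ(Q1,Q3) = 0.56 × 1.06 × 0.80 = 0.4749
  σ(Q1,Q4) = 0.35 × 1.06 × 1.21 = 0.4489
  σ(Q2,Q3) = 0.28 × 1.60 × 0.80 = 0.3584
  σ(Q2,Q4) = 0.34 × 1.60 × 1.21 = 0.6582
  σ(Q3,Q4) = 0.54 × 0.80 × 1.21 = 0.5227
σ²_T = Σσ²ᵢ + 2·Σσ_ij = 5.7877 + 2 × 2.9210 = 11.6297
α = (4/3)·(1 − 5.7877/11.6297) = 0.670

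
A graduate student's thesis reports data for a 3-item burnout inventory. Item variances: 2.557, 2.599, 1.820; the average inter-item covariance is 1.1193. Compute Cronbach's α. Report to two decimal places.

Cronbach's α = 0.74

Σσᵢ² = 2.557 + 2.599 + 1.820 = 6.976
Sum of the 3 distinct covariances = 3 × 1.1193 = 3.3579
total variance = Σσᵢ² + 2·Σcov = 6.976 + 2 × 3.3579 = 13.6918
α = (3/2)·(1 − 6.976/13.6918) = 0.74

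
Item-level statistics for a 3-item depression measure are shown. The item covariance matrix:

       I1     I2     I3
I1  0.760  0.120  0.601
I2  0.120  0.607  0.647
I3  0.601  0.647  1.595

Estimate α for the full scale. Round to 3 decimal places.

α = 0.720

ΣVar(i) = 0.760 + 0.607 + 1.595 = 2.962
Sum of off-diagonal covariances = 1.368
Var(T) = 2.962 + 2 × 1.368 = 5.698
α = (k/(k−1))·(1 − ΣVar(i)/Var(T)) = (3/2)·(1 − 2.962/5.698) = 0.720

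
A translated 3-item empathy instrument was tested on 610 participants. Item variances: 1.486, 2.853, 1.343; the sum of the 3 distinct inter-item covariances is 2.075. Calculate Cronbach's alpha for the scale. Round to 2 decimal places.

Cronbach's alpha = 0.63

sum of item variances = 1.486 + 2.853 + 1.343 = 5.682
Sum of distinct covariances = 2.075
Var(T) = sum of item variances + 2·Σcov = 5.682 + 2 × 2.075 = 9.832
α = (3/2)·(1 − 5.682/9.832) = 0.63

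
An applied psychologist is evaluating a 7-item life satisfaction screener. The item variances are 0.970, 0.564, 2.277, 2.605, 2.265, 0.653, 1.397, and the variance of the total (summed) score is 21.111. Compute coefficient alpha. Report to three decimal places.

coefficient alpha = 0.574

sum of item variances = 0.970 + 0.564 + 2.277 + 2.605 + 2.265 + 0.653 + 1.397 = 10.731
α = (k/(k−1))·(1 − sum of item variances/total variance) = (7/6)·(1 − 10.731/21.111) = 0.574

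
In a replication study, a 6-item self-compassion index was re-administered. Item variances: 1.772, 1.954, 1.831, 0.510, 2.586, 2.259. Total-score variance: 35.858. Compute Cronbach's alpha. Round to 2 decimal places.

α = 0.83

ΣVar(i) = 1.772 + 1.954 + 1.831 + 0.510 + 2.586 + 2.259 = 10.912
α = (k/(k−1))·(1 − ΣVar(i)/Var(T)) = (6/5)·(1 − 10.912/35.858) = 0.83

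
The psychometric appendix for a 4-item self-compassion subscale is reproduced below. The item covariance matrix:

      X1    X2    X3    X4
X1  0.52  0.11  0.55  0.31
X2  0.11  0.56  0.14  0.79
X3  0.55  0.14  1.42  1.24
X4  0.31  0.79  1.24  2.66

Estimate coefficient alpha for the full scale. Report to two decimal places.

sum of item variances = 0.52 + 0.56 + 1.42 + 2.66 = 5.16
Σ_{i<j} σ_ij = 3.14
σ²_T = 5.16 + 2 × 3.14 = 11.44
α = (k/(k−1))·(1 − sum of item variances/σ²_T) = (4/3)·(1 − 5.16/11.44) = 0.73

coefficient alpha = 0.73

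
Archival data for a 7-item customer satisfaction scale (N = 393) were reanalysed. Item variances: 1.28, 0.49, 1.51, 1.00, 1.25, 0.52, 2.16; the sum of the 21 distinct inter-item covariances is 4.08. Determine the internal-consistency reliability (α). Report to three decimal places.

α = 0.582

Σσᵢ² = 1.28 + 0.49 + 1.51 + 1.00 + 1.25 + 0.52 + 2.16 = 8.21
Sum of distinct covariances = 4.08
σ²_total = Σσᵢ² + 2·Σcov = 8.21 + 2 × 4.08 = 16.37
α = (7/6)·(1 − 8.21/16.37) = 0.582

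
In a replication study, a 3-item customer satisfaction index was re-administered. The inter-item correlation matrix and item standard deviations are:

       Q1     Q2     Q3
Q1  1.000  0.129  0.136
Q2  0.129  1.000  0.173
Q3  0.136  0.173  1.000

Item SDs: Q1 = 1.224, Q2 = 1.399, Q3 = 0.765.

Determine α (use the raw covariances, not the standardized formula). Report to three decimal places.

Σσ²ᵢ = 1.224² + 1.399² + 0.765² = 4.0406
Covariances σ_ij = r_ij · s_i · s_j:
  σ(Q1,Q2) = 0.129 × 1.224 × 1.399 = 0.2209
  σ(Q1,Q3) = 0.136 × 1.224 × 0.765 = 0.1273
  σ(Q2,Q3) = 0.173 × 1.399 × 0.765 = 0.1852
σ²_T = Σσ²ᵢ + 2·Σσ_ij = 4.0406 + 2 × 0.5334 = 5.1074
α = (3/2)·(1 − 4.0406/5.1074) = 0.313

α = 0.313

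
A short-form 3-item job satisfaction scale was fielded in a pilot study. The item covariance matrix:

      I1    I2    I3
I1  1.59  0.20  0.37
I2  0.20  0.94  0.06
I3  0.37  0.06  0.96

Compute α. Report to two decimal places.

α = 0.40

Σσ²ᵢ = 1.59 + 0.94 + 0.96 = 3.49
Σ_{i<j} σ_ij = 0.63
Var(T) = 3.49 + 2 × 0.63 = 4.75
α = (k/(k−1))·(1 − Σσ²ᵢ/Var(T)) = (3/2)·(1 − 3.49/4.75) = 0.40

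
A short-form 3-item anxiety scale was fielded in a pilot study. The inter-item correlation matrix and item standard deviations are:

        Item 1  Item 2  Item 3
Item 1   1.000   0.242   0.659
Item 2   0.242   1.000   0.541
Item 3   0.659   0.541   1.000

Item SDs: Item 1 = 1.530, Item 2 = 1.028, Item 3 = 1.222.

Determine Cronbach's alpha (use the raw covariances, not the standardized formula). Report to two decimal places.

α = 0.73

Σσ²ᵢ = 1.530² + 1.028² + 1.222² = 4.8910
Covariances σ_ij = r_ij · s_i · s_j:
  σ(Item 1,Item 2) = 0.242 × 1.530 × 1.028 = 0.3806
  σ(Item 1,Item 3) = 0.659 × 1.530 × 1.222 = 1.2321
  σ(Item 2,Item 3) = 0.541 × 1.028 × 1.222 = 0.6796
σ²_T = Σσ²ᵢ + 2·Σσ_ij = 4.8910 + 2 × 2.2923 = 9.4756
α = (3/2)·(1 − 4.8910/9.4756) = 0.73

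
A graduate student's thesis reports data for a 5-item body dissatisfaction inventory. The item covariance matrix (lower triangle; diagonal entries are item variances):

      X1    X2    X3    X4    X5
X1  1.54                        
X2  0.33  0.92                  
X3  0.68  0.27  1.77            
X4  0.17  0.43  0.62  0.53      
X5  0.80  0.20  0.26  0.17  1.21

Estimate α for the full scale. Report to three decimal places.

α = 0.710

sum of item variances = 1.54 + 0.92 + 1.77 + 0.53 + 1.21 = 5.97
Sum of off-diagonal covariances = 3.93
σ²_T = 5.97 + 2 × 3.93 = 13.83
α = (k/(k−1))·(1 − sum of item variances/σ²_T) = (5/4)·(1 − 5.97/13.83) = 0.710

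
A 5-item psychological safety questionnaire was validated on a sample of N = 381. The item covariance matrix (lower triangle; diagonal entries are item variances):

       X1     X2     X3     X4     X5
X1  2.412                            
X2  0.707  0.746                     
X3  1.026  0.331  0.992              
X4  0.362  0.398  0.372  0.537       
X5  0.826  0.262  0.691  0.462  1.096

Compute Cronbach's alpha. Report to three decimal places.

ΣVar(i) = 2.412 + 0.746 + 0.992 + 0.537 + 1.096 = 5.783
Σ_{i<j} σ_ij = 5.437
Var(T) = 5.783 + 2 × 5.437 = 16.657
α = (k/(k−1))·(1 − ΣVar(i)/Var(T)) = (5/4)·(1 − 5.783/16.657) = 0.816

Cronbach's alpha = 0.816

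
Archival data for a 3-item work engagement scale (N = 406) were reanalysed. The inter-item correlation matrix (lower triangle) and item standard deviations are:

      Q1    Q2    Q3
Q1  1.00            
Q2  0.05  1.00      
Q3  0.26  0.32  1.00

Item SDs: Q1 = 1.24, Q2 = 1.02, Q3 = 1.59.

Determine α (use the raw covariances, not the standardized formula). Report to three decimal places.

Σσ²ᵢ = 1.24² + 1.02² + 1.59² = 5.1061
Covariances σ_ij = r_ij · s_i · s_j:
  σ(Q1,Q2) = 0.05 × 1.24 × 1.02 = 0.0632
  σ(Q1,Q3) = 0.26 × 1.24 × 1.59 = 0.5126
  σ(Q2,Q3) = 0.32 × 1.02 × 1.59 = 0.5190
σ²_T = Σσ²ᵢ + 2·Σσ_ij = 5.1061 + 2 × 1.0948 = 7.2957
α = (3/2)·(1 − 5.1061/7.2957) = 0.450

α = 0.450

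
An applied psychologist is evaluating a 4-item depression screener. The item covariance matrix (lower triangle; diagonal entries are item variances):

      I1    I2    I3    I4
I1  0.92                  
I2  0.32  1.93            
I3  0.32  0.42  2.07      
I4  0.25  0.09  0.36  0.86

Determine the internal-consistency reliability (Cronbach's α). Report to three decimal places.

Cronbach's α = 0.505

ΣVar(i) = 0.92 + 1.93 + 2.07 + 0.86 = 5.78
Sum of the distinct covariances = 1.76
σ²_total = 5.78 + 2 × 1.76 = 9.30
α = (k/(k−1))·(1 − ΣVar(i)/σ²_total) = (4/3)·(1 − 5.78/9.30) = 0.505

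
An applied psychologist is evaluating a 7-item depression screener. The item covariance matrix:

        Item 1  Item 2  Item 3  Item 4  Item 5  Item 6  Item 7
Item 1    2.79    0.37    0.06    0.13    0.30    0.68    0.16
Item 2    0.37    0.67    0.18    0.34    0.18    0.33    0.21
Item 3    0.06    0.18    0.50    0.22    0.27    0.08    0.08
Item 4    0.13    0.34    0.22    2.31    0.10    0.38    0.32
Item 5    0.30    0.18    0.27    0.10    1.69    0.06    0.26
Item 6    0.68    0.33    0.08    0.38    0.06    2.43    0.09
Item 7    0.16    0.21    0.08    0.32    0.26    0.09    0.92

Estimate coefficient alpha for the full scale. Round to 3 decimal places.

Σσᵢ² = 2.79 + 0.67 + 0.50 + 2.31 + 1.69 + 2.43 + 0.92 = 11.31
Σ_{i<j} σ_ij = 4.80
σ²_T = 11.31 + 2 × 4.80 = 20.91
α = (k/(k−1))·(1 − Σσᵢ²/σ²_T) = (7/6)·(1 − 11.31/20.91) = 0.536

coefficient alpha = 0.536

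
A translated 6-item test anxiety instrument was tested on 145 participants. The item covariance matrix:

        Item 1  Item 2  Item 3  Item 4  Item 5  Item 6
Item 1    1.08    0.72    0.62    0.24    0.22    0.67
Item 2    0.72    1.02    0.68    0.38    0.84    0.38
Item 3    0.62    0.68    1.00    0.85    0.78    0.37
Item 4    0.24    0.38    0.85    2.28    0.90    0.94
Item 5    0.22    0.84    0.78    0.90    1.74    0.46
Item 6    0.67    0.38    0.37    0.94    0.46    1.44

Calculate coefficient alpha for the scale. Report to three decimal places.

Σσᵢ² = 1.08 + 1.02 + 1.00 + 2.28 + 1.74 + 1.44 = 8.56
Sum of off-diagonal covariances = 9.05
σ²_total = 8.56 + 2 × 9.05 = 26.66
α = (k/(k−1))·(1 − Σσᵢ²/σ²_total) = (6/5)·(1 − 8.56/26.66) = 0.815

α = 0.815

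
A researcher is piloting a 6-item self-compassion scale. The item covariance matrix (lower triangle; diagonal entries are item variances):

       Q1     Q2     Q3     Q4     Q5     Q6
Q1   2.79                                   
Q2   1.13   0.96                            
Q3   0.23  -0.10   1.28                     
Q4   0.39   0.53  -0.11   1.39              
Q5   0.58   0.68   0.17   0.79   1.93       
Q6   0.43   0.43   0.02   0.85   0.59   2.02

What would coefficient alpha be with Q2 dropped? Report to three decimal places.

coefficient alpha = 0.570

Remaining items: Q1, Q3, Q4, Q5, Q6 (k = 5).
Σσᵢ² = 2.79 + 1.28 + 1.39 + 1.93 + 2.02 = 9.41
total variance = 9.41 + 2 × 3.94 = 17.29
α (item deleted) = (5/4)·(1 − 9.41/17.29) = 0.570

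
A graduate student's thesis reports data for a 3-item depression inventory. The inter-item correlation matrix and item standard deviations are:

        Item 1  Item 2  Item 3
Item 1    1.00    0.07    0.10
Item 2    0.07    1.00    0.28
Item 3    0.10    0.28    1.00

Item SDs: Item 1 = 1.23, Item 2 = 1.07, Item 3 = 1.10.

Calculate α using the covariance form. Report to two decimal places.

Σσ²ᵢ = 1.23² + 1.07² + 1.10² = 3.8678
Covariances σ_ij = r_ij · s_i · s_j:
  σ(Item 1,Item 2) = 0.07 × 1.23 × 1.07 = 0.0921
  σ(Item 1,Item 3) = 0.10 × 1.23 × 1.10 = 0.1353
  σ(Item 2,Item 3) = 0.28 × 1.07 × 1.10 = 0.3296
σ²_T = Σσ²ᵢ + 2·Σσ_ij = 3.8678 + 2 × 0.5570 = 4.9818
α = (3/2)·(1 − 3.8678/4.9818) = 0.34

α = 0.34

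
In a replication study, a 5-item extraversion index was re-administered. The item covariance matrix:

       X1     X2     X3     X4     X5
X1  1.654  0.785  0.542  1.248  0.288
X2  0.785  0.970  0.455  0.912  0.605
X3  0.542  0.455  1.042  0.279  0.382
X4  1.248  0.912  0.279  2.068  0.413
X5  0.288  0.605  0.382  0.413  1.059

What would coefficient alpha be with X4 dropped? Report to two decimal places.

α = 0.75

Remaining items: X1, X2, X3, X5 (k = 4).
ΣVar(i) = 1.654 + 0.970 + 1.042 + 1.059 = 4.725
Var(T) = 4.725 + 2 × 3.057 = 10.839
α (item deleted) = (4/3)·(1 − 4.725/10.839) = 0.75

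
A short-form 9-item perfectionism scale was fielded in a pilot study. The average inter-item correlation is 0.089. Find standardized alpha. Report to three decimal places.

α = 0.468

Standardized α = k·r̄ / (1 + (k−1)·r̄) = 9 × 0.089 / (1 + 8 × 0.089)
  = 0.8010 / 1.7120 = 0.468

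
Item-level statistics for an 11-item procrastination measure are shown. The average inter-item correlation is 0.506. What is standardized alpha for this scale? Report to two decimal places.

standardized alpha = 0.92

Standardized α = k·r̄ / (1 + (k−1)·r̄) = 11 × 0.506 / (1 + 10 × 0.506)
  = 5.5660 / 6.0600 = 0.92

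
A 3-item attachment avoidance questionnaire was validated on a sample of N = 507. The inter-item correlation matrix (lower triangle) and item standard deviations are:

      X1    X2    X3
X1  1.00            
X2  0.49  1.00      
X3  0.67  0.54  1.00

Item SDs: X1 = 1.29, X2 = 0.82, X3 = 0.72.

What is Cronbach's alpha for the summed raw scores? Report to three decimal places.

Σσ²ᵢ = 1.29² + 0.82² + 0.72² = 2.8549
Covariances σ_ij = r_ij · s_i · s_j:
  σ(X1,X2) = 0.49 × 1.29 × 0.82 = 0.5183
  σ(X1,X3) = 0.67 × 1.29 × 0.72 = 0.6223
  σ(X2,X3) = 0.54 × 0.82 × 0.72 = 0.3188
σ²_T = Σσ²ᵢ + 2·Σσ_ij = 2.8549 + 2 × 1.4594 = 5.7737
α = (3/2)·(1 − 2.8549/5.7737) = 0.758

Cronbach's alpha = 0.758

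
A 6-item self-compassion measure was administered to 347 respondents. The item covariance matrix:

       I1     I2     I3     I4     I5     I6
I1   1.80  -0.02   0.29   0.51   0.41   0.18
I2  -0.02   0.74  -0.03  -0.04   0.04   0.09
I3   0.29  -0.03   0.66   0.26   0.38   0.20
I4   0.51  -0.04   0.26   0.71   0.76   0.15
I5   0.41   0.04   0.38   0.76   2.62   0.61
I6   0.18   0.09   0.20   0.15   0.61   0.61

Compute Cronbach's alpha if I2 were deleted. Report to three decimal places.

α = 0.674

Remaining items: I1, I3, I4, I5, I6 (k = 5).
Σσ²ᵢ = 1.80 + 0.66 + 0.71 + 2.62 + 0.61 = 6.40
total variance = 6.40 + 2 × 3.75 = 13.90
α (item deleted) = (5/4)·(1 − 6.40/13.90) = 0.674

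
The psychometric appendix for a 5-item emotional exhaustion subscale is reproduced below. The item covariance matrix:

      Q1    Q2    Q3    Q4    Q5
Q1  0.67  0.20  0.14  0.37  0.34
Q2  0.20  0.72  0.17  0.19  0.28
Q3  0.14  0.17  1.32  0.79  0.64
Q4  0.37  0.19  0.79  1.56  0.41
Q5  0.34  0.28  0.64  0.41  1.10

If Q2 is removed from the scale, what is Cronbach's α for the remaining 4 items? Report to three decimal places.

Cronbach's α = 0.715

Remaining items: Q1, Q3, Q4, Q5 (k = 4).
sum of item variances = 0.67 + 1.32 + 1.56 + 1.10 = 4.65
total variance = 4.65 + 2 × 2.69 = 10.03
α (item deleted) = (4/3)·(1 − 4.65/10.03) = 0.715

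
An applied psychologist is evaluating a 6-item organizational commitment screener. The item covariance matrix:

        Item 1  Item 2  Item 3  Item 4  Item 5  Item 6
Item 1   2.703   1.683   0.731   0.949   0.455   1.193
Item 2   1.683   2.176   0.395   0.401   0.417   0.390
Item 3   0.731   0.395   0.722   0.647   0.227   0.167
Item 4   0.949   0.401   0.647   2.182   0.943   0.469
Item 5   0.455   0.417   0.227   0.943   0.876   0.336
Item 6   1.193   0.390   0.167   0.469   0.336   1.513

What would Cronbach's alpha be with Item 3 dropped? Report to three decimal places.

Remaining items: Item 1, Item 2, Item 4, Item 5, Item 6 (k = 5).
Σσ²ᵢ = 2.703 + 2.176 + 2.182 + 0.876 + 1.513 = 9.450
total variance = 9.450 + 2 × 7.236 = 23.922
α (item deleted) = (5/4)·(1 − 9.450/23.922) = 0.756

Cronbach's alpha = 0.756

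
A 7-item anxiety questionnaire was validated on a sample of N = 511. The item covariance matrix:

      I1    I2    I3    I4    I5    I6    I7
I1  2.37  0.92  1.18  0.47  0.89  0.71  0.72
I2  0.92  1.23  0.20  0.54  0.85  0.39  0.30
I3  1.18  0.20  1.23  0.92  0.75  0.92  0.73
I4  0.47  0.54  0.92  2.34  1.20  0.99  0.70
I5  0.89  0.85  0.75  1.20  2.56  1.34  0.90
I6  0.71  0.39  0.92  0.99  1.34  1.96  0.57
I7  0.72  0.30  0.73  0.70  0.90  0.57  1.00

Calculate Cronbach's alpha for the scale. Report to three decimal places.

Cronbach's alpha = 0.838

Σσ²ᵢ = 2.37 + 1.23 + 1.23 + 2.34 + 2.56 + 1.96 + 1.00 = 12.69
Sum of the distinct covariances = 16.19
σ²_total = 12.69 + 2 × 16.19 = 45.07
α = (k/(k−1))·(1 − Σσ²ᵢ/σ²_total) = (7/6)·(1 − 12.69/45.07) = 0.838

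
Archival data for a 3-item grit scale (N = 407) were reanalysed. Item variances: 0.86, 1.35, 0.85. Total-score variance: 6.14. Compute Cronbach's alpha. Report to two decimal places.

α = 0.75

Σσ²ᵢ = 0.86 + 1.35 + 0.85 = 3.06
α = (k/(k−1))·(1 − Σσ²ᵢ/total variance) = (3/2)·(1 − 3.06/6.14) = 0.75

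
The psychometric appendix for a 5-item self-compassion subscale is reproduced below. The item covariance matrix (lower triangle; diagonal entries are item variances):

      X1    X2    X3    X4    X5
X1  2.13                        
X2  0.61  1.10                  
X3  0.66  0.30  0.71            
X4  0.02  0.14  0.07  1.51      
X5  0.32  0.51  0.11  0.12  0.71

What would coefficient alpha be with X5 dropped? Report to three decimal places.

coefficient alpha = 0.530

Remaining items: X1, X2, X3, X4 (k = 4).
Σσᵢ² = 2.13 + 1.10 + 0.71 + 1.51 = 5.45
σ²_T = 5.45 + 2 × 1.80 = 9.05
α (item deleted) = (4/3)·(1 − 5.45/9.05) = 0.530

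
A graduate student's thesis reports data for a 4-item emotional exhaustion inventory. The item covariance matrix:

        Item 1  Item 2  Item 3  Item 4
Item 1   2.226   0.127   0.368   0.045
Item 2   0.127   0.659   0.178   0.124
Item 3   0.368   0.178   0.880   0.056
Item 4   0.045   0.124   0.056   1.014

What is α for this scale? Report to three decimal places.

ΣVar(i) = 2.226 + 0.659 + 0.880 + 1.014 = 4.779
Σ_{i<j} σ_ij = 0.898
σ²_T = 4.779 + 2 × 0.898 = 6.575
α = (k/(k−1))·(1 − ΣVar(i)/σ²_T) = (4/3)·(1 − 4.779/6.575) = 0.364

α = 0.364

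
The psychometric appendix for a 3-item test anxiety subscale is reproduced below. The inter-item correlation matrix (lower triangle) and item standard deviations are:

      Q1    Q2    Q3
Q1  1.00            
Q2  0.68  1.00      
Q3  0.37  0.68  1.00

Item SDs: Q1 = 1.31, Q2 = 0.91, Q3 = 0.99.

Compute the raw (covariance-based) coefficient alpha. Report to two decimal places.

Σσ²ᵢ = 1.31² + 0.91² + 0.99² = 3.5243
Covariances σ_ij = r_ij · s_i · s_j:
  σ(Q1,Q2) = 0.68 × 1.31 × 0.91 = 0.8106
  σ(Q1,Q3) = 0.37 × 1.31 × 0.99 = 0.4799
  σ(Q2,Q3) = 0.68 × 0.91 × 0.99 = 0.6126
σ²_T = Σσ²ᵢ + 2·Σσ_ij = 3.5243 + 2 × 1.9031 = 7.3305
α = (3/2)·(1 − 3.5243/7.3305) = 0.78

α = 0.78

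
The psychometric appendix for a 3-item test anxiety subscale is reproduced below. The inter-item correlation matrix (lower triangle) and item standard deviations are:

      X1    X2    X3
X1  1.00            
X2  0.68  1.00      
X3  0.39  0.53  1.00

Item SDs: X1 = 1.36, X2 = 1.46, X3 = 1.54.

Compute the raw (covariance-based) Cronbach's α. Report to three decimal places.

α = 0.771

Σσ²ᵢ = 1.36² + 1.46² + 1.54² = 6.3528
Covariances σ_ij = r_ij · s_i · s_j:
  σ(X1,X2) = 0.68 × 1.36 × 1.46 = 1.3502
  σ(X1,X3) = 0.39 × 1.36 × 1.54 = 0.8168
  σ(X2,X3) = 0.53 × 1.46 × 1.54 = 1.1917
σ²_T = Σσ²ᵢ + 2·Σσ_ij = 6.3528 + 2 × 3.3587 = 13.0702
α = (3/2)·(1 − 6.3528/13.0702) = 0.771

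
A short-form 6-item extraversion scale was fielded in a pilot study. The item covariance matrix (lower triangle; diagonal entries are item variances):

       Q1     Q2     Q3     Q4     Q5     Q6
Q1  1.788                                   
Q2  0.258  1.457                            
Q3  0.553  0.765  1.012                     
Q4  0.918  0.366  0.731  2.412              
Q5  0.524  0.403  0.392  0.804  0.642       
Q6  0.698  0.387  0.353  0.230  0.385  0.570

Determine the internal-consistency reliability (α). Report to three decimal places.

α = 0.796

Σσ²ᵢ = 1.788 + 1.457 + 1.012 + 2.412 + 0.642 + 0.570 = 7.881
Sum of off-diagonal covariances = 7.767
total variance = 7.881 + 2 × 7.767 = 23.415
α = (k/(k−1))·(1 − Σσ²ᵢ/total variance) = (6/5)·(1 − 7.881/23.415) = 0.796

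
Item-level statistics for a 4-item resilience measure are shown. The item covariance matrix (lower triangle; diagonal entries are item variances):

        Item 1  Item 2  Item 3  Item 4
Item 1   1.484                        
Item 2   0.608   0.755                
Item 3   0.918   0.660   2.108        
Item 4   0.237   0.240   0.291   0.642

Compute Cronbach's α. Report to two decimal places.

Cronbach's α = 0.72

Σσ²ᵢ = 1.484 + 0.755 + 2.108 + 0.642 = 4.989
Sum of off-diagonal covariances = 2.954
total variance = 4.989 + 2 × 2.954 = 10.897
α = (k/(k−1))·(1 − Σσ²ᵢ/total variance) = (4/3)·(1 − 4.989/10.897) = 0.72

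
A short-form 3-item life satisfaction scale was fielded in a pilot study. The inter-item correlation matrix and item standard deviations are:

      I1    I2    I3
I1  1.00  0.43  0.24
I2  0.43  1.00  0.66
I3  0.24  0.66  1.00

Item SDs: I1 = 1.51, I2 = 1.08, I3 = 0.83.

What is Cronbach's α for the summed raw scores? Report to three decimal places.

Cronbach's α = 0.653

Σσ²ᵢ = 1.51² + 1.08² + 0.83² = 4.1354
Covariances σ_ij = r_ij · s_i · s_j:
  σ(I1,I2) = 0.43 × 1.51 × 1.08 = 0.7012
  σ(I1,I3) = 0.24 × 1.51 × 0.83 = 0.3008
  σ(I2,I3) = 0.66 × 1.08 × 0.83 = 0.5916
σ²_T = Σσ²ᵢ + 2·Σσ_ij = 4.1354 + 2 × 1.5936 = 7.3226
α = (3/2)·(1 − 4.1354/7.3226) = 0.653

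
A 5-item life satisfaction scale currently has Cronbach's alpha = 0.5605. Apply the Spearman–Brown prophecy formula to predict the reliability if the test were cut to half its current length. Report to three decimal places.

predicted reliability = 0.389

Length factor m = 1/2
α' = m·α / (1 − (1−m)·α)
   = 1/2 × 0.5605 / (1 − (1 − 1/2) × 0.5605)
   = 0.2802 / 0.7198 = 0.389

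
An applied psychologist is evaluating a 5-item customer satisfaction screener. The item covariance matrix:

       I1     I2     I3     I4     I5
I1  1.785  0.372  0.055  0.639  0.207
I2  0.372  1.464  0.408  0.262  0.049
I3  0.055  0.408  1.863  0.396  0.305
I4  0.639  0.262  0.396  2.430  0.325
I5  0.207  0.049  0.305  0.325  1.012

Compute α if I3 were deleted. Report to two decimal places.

α = 0.48

Remaining items: I1, I2, I4, I5 (k = 4).
Σσᵢ² = 1.785 + 1.464 + 2.430 + 1.012 = 6.691
σ²_T = 6.691 + 2 × 1.854 = 10.399
α (item deleted) = (4/3)·(1 − 6.691/10.399) = 0.48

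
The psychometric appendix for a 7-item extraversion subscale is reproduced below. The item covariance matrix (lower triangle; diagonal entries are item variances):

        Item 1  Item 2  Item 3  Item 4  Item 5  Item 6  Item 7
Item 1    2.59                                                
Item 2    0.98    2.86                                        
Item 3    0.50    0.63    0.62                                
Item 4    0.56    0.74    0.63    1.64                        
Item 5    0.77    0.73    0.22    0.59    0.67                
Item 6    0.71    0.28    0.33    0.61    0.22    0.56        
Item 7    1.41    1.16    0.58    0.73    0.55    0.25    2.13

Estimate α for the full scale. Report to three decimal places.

ΣVar(i) = 2.59 + 2.86 + 0.62 + 1.64 + 0.67 + 0.56 + 2.13 = 11.07
Sum of off-diagonal covariances = 13.18
σ²_total = 11.07 + 2 × 13.18 = 37.43
α = (k/(k−1))·(1 − ΣVar(i)/σ²_total) = (7/6)·(1 − 11.07/37.43) = 0.822

α = 0.822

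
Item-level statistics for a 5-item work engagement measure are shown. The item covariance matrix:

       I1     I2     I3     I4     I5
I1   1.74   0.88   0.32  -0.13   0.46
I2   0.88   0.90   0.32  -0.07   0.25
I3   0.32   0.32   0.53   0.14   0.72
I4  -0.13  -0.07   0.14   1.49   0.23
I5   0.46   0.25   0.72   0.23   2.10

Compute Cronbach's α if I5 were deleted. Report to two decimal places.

Remaining items: I1, I2, I3, I4 (k = 4).
sum of item variances = 1.74 + 0.90 + 0.53 + 1.49 = 4.66
σ²_T = 4.66 + 2 × 1.46 = 7.58
α (item deleted) = (4/3)·(1 − 4.66/7.58) = 0.51

α = 0.51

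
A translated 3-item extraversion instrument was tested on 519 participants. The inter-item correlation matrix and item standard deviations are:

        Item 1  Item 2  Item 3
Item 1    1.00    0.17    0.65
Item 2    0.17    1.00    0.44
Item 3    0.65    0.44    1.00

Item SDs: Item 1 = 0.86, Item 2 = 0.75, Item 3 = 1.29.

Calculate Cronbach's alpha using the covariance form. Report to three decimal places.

Σσ²ᵢ = 0.86² + 0.75² + 1.29² = 2.9662
Covariances σ_ij = r_ij · s_i · s_j:
  σ(Item 1,Item 2) = 0.17 × 0.86 × 0.75 = 0.1096
  σ(Item 1,Item 3) = 0.65 × 0.86 × 1.29 = 0.7211
  σ(Item 2,Item 3) = 0.44 × 0.75 × 1.29 = 0.4257
σ²_T = Σσ²ᵢ + 2·Σσ_ij = 2.9662 + 2 × 1.2564 = 5.4790
α = (3/2)·(1 − 2.9662/5.4790) = 0.688

α = 0.688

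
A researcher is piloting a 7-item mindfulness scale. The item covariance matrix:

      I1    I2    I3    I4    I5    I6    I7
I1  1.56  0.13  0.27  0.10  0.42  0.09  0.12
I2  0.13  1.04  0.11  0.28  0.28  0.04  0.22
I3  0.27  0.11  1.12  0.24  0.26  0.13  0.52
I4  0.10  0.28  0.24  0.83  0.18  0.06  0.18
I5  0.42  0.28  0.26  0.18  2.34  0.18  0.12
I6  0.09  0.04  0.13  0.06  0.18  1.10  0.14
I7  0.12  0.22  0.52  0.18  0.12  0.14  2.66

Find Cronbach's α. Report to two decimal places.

Cronbach's α = 0.51

Σσ²ᵢ = 1.56 + 1.04 + 1.12 + 0.83 + 2.34 + 1.10 + 2.66 = 10.65
Sum of off-diagonal covariances = 4.07
σ²_total = 10.65 + 2 × 4.07 = 18.79
α = (k/(k−1))·(1 − Σσ²ᵢ/σ²_total) = (7/6)·(1 − 10.65/18.79) = 0.51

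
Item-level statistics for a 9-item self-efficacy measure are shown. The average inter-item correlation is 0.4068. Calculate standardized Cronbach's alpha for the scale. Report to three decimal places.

α = 0.861

Standardized α = k·r̄ / (1 + (k−1)·r̄) = 9 × 0.4068 / (1 + 8 × 0.4068)
  = 3.6612 / 4.2544 = 0.861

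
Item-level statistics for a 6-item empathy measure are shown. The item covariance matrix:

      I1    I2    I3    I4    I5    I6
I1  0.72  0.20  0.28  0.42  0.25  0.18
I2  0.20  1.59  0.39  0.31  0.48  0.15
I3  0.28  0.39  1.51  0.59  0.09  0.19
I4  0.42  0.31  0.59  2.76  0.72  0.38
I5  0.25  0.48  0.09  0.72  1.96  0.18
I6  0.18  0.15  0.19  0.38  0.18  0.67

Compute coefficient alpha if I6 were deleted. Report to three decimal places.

α = 0.583

Remaining items: I1, I2, I3, I4, I5 (k = 5).
ΣVar(i) = 0.72 + 1.59 + 1.51 + 2.76 + 1.96 = 8.54
Var(T) = 8.54 + 2 × 3.73 = 16.00
α (item deleted) = (5/4)·(1 − 8.54/16.00) = 0.583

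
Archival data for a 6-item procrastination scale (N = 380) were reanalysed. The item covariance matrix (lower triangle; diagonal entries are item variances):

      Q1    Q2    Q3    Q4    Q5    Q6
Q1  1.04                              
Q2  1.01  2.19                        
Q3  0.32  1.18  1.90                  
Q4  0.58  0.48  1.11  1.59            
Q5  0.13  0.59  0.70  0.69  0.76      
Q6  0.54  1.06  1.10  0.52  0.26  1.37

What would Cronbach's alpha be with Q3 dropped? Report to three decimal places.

Cronbach's alpha = 0.785

Remaining items: Q1, Q2, Q4, Q5, Q6 (k = 5).
Σσ²ᵢ = 1.04 + 2.19 + 1.59 + 0.76 + 1.37 = 6.95
total variance = 6.95 + 2 × 5.86 = 18.67
α (item deleted) = (5/4)·(1 − 6.95/18.67) = 0.785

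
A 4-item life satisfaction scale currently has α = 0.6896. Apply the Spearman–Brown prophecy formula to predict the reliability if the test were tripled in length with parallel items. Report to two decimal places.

predicted reliability = 0.87

Length factor m = 3
α' = m·α / (1 + (m−1)·α)
   = 3 × 0.6896 / (1 + (3 − 1) × 0.6896)
   = 2.0688 / 2.3792 = 0.87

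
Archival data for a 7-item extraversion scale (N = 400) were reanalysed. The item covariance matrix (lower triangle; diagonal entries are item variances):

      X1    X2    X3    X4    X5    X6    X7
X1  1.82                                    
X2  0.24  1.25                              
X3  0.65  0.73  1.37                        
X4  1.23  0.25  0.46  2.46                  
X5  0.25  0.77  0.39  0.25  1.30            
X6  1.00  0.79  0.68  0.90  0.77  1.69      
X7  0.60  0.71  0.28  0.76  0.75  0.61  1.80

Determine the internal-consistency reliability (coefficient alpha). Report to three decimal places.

Σσᵢ² = 1.82 + 1.25 + 1.37 + 2.46 + 1.30 + 1.69 + 1.80 = 11.69
Sum of off-diagonal covariances = 13.07
total variance = 11.69 + 2 × 13.07 = 37.83
α = (k/(k−1))·(1 − Σσᵢ²/total variance) = (7/6)·(1 − 11.69/37.83) = 0.806

coefficient alpha = 0.806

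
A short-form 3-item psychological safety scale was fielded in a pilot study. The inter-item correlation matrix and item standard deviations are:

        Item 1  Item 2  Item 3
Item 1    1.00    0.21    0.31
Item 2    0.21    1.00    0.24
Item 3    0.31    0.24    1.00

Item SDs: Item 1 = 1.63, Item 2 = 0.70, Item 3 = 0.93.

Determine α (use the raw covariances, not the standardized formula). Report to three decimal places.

Σσ²ᵢ = 1.63² + 0.70² + 0.93² = 4.0118
Covariances σ_ij = r_ij · s_i · s_j:
  σ(Item 1,Item 2) = 0.21 × 1.63 × 0.70 = 0.2396
  σ(Item 1,Item 3) = 0.31 × 1.63 × 0.93 = 0.4699
  σ(Item 2,Item 3) = 0.24 × 0.70 × 0.93 = 0.1562
σ²_T = Σσ²ᵢ + 2·Σσ_ij = 4.0118 + 2 × 0.8657 = 5.7432
α = (3/2)·(1 − 4.0118/5.7432) = 0.452

α = 0.452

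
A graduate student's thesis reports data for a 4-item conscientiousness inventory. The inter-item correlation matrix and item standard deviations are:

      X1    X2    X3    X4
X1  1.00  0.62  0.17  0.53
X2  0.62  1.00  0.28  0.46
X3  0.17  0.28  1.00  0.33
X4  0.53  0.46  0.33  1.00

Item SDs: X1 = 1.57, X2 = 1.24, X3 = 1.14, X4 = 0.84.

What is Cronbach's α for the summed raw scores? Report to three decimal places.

Cronbach's α = 0.708

Σσ²ᵢ = 1.57² + 1.24² + 1.14² + 0.84² = 6.0077
Covariances σ_ij = r_ij · s_i · s_j:
  σ(X1,X2) = 0.62 × 1.57 × 1.24 = 1.2070
  σ(X1,X3) = 0.17 × 1.57 × 1.14 = 0.3043
  σ(X1,X4) = 0.53 × 1.57 × 0.84 = 0.6990
  σ(X2,X3) = 0.28 × 1.24 × 1.14 = 0.3958
  σ(X2,X4) = 0.46 × 1.24 × 0.84 = 0.4791
  σ(X3,X4) = 0.33 × 1.14 × 0.84 = 0.3160
σ²_T = Σσ²ᵢ + 2·Σσ_ij = 6.0077 + 2 × 3.4012 = 12.8101
α = (4/3)·(1 − 6.0077/12.8101) = 0.708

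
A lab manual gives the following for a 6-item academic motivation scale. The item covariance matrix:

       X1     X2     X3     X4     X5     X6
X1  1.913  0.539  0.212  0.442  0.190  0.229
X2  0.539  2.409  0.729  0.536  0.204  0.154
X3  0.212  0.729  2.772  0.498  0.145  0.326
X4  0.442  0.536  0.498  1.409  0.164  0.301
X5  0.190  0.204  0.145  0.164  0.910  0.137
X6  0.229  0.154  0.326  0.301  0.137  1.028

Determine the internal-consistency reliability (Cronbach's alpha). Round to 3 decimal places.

Σσ²ᵢ = 1.913 + 2.409 + 2.772 + 1.409 + 0.910 + 1.028 = 10.441
Sum of off-diagonal covariances = 4.806
Var(T) = 10.441 + 2 × 4.806 = 20.053
α = (k/(k−1))·(1 − Σσ²ᵢ/Var(T)) = (6/5)·(1 − 10.441/20.053) = 0.575

α = 0.575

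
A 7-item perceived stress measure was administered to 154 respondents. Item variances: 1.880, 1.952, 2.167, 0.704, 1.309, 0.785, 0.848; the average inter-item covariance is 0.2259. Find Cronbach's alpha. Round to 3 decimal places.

Cronbach's alpha = 0.579

Σσ²ᵢ = 1.880 + 1.952 + 2.167 + 0.704 + 1.309 + 0.785 + 0.848 = 9.645
Sum of the 21 distinct covariances = 21 × 0.2259 = 4.7439
total variance = Σσ²ᵢ + 2·Σcov = 9.645 + 2 × 4.7439 = 19.1328
α = (7/6)·(1 − 9.645/19.1328) = 0.579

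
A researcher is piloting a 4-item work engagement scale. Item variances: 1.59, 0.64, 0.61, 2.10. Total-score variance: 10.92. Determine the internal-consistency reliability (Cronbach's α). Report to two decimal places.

Cronbach's α = 0.73

ΣVar(i) = 1.59 + 0.64 + 0.61 + 2.10 = 4.94
α = (k/(k−1))·(1 − ΣVar(i)/total variance) = (4/3)·(1 − 4.94/10.92) = 0.73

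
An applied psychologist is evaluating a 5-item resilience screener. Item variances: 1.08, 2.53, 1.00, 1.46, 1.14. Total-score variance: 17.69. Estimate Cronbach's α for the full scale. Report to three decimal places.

Σσ²ᵢ = 1.08 + 2.53 + 1.00 + 1.46 + 1.14 = 7.21
α = (k/(k−1))·(1 − Σσ²ᵢ/σ²_T) = (5/4)·(1 − 7.21/17.69) = 0.741

Cronbach's α = 0.741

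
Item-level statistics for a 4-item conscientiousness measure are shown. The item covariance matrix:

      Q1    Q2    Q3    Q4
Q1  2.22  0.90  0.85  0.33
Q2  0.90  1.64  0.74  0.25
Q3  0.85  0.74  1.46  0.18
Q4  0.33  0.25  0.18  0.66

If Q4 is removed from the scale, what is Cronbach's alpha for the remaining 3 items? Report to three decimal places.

Remaining items: Q1, Q2, Q3 (k = 3).
Σσ²ᵢ = 2.22 + 1.64 + 1.46 = 5.32
σ²_T = 5.32 + 2 × 2.49 = 10.30
α (item deleted) = (3/2)·(1 − 5.32/10.30) = 0.725

Cronbach's alpha = 0.725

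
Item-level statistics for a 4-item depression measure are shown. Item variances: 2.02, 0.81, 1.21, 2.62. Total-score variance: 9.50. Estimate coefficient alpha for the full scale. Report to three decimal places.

α = 0.399

Σσ²ᵢ = 2.02 + 0.81 + 1.21 + 2.62 = 6.66
α = (k/(k−1))·(1 − Σσ²ᵢ/σ²_T) = (4/3)·(1 − 6.66/9.50) = 0.399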